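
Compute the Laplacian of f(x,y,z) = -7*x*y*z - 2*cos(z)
2*cos(z)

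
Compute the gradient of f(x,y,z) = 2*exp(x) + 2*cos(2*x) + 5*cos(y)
(2*exp(x) - 4*sin(2*x), -5*sin(y), 0)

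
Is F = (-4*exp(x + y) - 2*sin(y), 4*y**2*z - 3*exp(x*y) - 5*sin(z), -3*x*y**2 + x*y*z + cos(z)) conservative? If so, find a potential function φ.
No, ∇×F = (-6*x*y + x*z - 4*y**2 + 5*cos(z), y*(3*y - z), -3*y*exp(x*y) + 4*exp(x + y) + 2*cos(y)) ≠ 0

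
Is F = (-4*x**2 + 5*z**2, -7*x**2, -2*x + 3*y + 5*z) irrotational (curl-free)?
No, ∇×F = (3, 10*z + 2, -14*x)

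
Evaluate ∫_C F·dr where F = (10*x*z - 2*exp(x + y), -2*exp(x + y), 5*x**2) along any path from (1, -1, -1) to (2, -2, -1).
-15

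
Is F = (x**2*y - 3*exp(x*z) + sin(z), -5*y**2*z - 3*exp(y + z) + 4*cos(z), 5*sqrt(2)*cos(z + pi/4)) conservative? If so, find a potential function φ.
No, ∇×F = (5*y**2 + 3*exp(y + z) + 4*sin(z), -3*x*exp(x*z) + cos(z), -x**2) ≠ 0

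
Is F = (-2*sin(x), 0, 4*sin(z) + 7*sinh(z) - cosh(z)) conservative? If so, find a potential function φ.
Yes, F is conservative. φ = 2*cos(x) - 4*cos(z) - sinh(z) + 7*cosh(z)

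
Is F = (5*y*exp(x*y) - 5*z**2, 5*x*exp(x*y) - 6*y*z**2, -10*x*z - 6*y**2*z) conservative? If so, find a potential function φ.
Yes, F is conservative. φ = -5*x*z**2 - 3*y**2*z**2 + 5*exp(x*y)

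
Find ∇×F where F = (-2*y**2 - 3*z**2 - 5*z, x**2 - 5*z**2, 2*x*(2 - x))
(10*z, 4*x - 6*z - 9, 2*x + 4*y)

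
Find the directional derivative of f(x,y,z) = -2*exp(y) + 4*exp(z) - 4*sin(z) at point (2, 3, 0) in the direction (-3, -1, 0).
sqrt(10)*exp(3)/5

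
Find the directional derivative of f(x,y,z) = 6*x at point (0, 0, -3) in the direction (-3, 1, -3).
-18*sqrt(19)/19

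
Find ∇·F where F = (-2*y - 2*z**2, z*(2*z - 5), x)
0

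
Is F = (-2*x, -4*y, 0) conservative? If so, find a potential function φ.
Yes, F is conservative. φ = -x**2 - 2*y**2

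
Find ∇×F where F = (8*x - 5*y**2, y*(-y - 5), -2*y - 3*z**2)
(-2, 0, 10*y)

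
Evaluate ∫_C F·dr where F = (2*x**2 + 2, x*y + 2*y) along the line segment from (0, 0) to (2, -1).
11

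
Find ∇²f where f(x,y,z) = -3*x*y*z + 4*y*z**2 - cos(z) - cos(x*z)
x**2*cos(x*z) + 8*y + z**2*cos(x*z) + cos(z)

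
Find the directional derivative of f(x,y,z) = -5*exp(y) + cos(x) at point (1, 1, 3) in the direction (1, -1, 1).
sqrt(3)*(-sin(1) + 5*E)/3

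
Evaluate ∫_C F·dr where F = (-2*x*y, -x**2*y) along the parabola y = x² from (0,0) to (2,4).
-88/3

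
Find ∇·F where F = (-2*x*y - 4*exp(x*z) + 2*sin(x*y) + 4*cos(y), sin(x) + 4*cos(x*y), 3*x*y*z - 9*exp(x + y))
3*x*y - 4*x*sin(x*y) + 2*y*cos(x*y) - 2*y - 4*z*exp(x*z)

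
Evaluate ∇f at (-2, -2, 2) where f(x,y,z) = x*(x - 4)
(-8, 0, 0)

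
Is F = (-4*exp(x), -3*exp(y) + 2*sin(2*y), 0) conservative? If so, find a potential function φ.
Yes, F is conservative. φ = -4*exp(x) - 3*exp(y) - cos(2*y)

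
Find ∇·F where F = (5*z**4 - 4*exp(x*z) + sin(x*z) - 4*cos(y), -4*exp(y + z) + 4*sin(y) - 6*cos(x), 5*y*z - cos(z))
5*y - 4*z*exp(x*z) + z*cos(x*z) - 4*exp(y + z) + sin(z) + 4*cos(y)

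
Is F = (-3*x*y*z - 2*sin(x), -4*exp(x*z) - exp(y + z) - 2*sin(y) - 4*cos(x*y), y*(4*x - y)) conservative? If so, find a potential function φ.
No, ∇×F = (4*x*exp(x*z) + 4*x - 2*y + exp(y + z), y*(-3*x - 4), 3*x*z + 4*y*sin(x*y) - 4*z*exp(x*z)) ≠ 0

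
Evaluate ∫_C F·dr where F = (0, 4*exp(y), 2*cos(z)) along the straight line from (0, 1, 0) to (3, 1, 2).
2*sin(2)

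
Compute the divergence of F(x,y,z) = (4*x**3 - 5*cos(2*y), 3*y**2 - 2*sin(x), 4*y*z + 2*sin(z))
12*x**2 + 10*y + 2*cos(z)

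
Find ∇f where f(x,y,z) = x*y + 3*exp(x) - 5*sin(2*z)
(y + 3*exp(x), x, -10*cos(2*z))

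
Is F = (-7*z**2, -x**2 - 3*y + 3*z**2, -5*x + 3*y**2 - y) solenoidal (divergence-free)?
No, ∇·F = -3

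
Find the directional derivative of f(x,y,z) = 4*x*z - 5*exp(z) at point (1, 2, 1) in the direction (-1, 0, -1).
sqrt(2)*(-8 + 5*E)/2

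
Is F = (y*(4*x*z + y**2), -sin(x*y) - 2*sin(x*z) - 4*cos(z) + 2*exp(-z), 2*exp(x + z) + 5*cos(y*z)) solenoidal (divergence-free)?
No, ∇·F = -x*cos(x*y) + 4*y*z - 5*y*sin(y*z) + 2*exp(x + z)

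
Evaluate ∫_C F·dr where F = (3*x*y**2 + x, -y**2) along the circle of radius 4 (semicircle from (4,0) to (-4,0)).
0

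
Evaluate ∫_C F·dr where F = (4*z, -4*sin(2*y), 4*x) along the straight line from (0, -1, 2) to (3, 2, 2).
2*cos(4) - 2*cos(2) + 24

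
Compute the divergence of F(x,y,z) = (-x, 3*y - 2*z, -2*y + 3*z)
5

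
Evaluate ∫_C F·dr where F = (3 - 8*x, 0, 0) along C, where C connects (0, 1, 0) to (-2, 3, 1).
-22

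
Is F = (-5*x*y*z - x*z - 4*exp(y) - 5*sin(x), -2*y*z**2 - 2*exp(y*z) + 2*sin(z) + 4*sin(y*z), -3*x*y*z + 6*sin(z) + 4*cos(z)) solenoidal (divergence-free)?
No, ∇·F = -3*x*y - 5*y*z - 2*z**2 - 2*z*exp(y*z) + 4*z*cos(y*z) - z - 4*sin(z) - 5*cos(x) + 6*cos(z)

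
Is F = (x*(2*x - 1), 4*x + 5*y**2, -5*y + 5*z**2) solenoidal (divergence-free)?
No, ∇·F = 4*x + 10*y + 10*z - 1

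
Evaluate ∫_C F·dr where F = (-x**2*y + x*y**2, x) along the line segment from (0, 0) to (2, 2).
2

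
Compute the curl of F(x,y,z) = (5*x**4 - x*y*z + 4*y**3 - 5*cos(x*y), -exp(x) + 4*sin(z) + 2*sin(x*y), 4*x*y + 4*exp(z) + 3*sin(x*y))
(3*x*cos(x*y) + 4*x - 4*cos(z), -y*(x + 3*cos(x*y) + 4), x*z - 5*x*sin(x*y) - 12*y**2 + 2*y*cos(x*y) - exp(x))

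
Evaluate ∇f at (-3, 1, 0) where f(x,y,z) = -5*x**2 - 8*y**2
(30, -16, 0)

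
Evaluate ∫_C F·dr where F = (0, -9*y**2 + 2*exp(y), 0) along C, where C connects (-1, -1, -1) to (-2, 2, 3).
-27 - 2*exp(-1) + 2*exp(2)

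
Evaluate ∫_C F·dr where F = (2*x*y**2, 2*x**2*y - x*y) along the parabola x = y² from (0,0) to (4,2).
60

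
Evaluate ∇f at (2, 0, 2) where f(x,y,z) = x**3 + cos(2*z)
(12, 0, -2*sin(4))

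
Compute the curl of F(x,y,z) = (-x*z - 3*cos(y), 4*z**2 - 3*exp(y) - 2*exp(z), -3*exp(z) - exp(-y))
(-8*z + 2*exp(z) + exp(-y), -x, -3*sin(y))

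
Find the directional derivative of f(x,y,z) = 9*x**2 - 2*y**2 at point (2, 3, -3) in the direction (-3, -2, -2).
-84*sqrt(17)/17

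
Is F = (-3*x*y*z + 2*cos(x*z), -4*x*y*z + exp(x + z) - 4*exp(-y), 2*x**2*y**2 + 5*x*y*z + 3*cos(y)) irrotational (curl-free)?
No, ∇×F = (4*x**2*y + 4*x*y + 5*x*z - exp(x + z) - 3*sin(y), -4*x*y**2 - 3*x*y - 2*x*sin(x*z) - 5*y*z, 3*x*z - 4*y*z + exp(x + z))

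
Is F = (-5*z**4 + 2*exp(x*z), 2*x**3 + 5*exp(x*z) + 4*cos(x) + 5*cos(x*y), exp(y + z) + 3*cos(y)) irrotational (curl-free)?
No, ∇×F = (-5*x*exp(x*z) + exp(y + z) - 3*sin(y), 2*x*exp(x*z) - 20*z**3, 6*x**2 - 5*y*sin(x*y) + 5*z*exp(x*z) - 4*sin(x))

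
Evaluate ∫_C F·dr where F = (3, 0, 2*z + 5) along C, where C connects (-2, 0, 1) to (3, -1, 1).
15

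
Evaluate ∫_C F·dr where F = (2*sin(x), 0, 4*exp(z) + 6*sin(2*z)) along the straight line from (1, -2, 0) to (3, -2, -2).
-1 + 4*exp(-2) + 2*cos(1) - 3*cos(4) - 2*cos(3)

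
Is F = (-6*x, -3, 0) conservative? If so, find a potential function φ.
Yes, F is conservative. φ = -3*x**2 - 3*y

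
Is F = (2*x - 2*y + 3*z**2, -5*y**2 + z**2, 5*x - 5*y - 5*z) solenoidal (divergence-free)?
No, ∇·F = -10*y - 3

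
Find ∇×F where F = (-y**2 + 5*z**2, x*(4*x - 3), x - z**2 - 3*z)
(0, 10*z - 1, 8*x + 2*y - 3)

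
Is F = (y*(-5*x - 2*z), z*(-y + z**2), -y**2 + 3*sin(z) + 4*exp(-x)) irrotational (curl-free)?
No, ∇×F = (-y - 3*z**2, -2*y + 4*exp(-x), 5*x + 2*z)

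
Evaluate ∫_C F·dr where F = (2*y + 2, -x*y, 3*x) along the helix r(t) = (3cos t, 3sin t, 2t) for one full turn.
-18*pi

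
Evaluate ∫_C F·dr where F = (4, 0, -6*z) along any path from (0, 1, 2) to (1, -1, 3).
-11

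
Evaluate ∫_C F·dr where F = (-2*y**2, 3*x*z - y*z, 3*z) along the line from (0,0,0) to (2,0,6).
54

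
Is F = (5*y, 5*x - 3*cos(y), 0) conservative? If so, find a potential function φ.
Yes, F is conservative. φ = 5*x*y - 3*sin(y)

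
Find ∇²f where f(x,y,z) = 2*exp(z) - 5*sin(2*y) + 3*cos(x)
2*exp(z) + 20*sin(2*y) - 3*cos(x)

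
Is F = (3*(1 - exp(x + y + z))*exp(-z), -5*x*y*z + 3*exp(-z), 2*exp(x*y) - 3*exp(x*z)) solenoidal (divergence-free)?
No, ∇·F = -5*x*z - 3*x*exp(x*z) - 3*exp(x + y)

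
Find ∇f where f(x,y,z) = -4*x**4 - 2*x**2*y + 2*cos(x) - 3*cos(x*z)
(-16*x**3 - 4*x*y + 3*z*sin(x*z) - 2*sin(x), -2*x**2, 3*x*sin(x*z))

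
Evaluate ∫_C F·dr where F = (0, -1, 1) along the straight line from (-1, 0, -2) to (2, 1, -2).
-1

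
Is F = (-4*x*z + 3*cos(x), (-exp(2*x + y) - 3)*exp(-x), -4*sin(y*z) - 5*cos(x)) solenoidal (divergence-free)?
No, ∇·F = -4*y*cos(y*z) - 4*z - exp(x + y) - 3*sin(x)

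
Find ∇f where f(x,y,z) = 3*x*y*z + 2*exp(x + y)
(3*y*z + 2*exp(x + y), 3*x*z + 2*exp(x + y), 3*x*y)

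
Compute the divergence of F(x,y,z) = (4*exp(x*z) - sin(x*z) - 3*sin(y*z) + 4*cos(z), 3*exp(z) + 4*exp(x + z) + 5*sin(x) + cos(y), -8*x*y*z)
-8*x*y + 4*z*exp(x*z) - z*cos(x*z) - sin(y)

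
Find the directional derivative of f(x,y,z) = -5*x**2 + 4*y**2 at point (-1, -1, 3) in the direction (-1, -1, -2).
-sqrt(6)/3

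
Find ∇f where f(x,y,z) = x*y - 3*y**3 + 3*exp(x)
(y + 3*exp(x), x - 9*y**2, 0)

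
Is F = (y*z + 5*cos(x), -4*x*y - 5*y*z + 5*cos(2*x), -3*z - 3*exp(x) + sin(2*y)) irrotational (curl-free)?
No, ∇×F = (5*y + 2*cos(2*y), y + 3*exp(x), -4*y - z - 10*sin(2*x))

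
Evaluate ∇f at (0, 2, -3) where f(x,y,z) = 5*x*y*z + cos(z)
(-30, 0, sin(3))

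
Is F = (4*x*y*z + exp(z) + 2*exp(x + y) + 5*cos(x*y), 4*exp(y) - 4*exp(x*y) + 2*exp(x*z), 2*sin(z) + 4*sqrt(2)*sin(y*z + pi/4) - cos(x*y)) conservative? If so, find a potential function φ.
No, ∇×F = (-2*x*exp(x*z) + x*sin(x*y) + 4*sqrt(2)*z*cos(y*z + pi/4), 4*x*y - y*sin(x*y) + exp(z), -4*x*z + 5*x*sin(x*y) - 4*y*exp(x*y) + 2*z*exp(x*z) - 2*exp(x + y)) ≠ 0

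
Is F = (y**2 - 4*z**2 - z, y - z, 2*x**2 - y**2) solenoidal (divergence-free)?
No, ∇·F = 1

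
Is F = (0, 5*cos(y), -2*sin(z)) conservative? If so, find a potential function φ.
Yes, F is conservative. φ = 5*sin(y) + 2*cos(z)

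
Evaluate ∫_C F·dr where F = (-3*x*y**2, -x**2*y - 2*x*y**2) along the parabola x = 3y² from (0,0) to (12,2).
-3552/5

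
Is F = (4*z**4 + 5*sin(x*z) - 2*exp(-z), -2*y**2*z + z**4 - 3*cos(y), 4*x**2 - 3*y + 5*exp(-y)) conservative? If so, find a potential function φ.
No, ∇×F = (2*y**2 - 4*z**3 - 3 - 5*exp(-y), 5*x*cos(x*z) - 8*x + 16*z**3 + 2*exp(-z), 0) ≠ 0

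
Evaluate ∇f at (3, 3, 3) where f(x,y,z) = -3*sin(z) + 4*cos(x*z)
(-12*sin(9), 0, -12*sin(9) - 3*cos(3))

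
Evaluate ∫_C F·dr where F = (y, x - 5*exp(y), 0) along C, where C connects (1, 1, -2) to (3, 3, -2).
-5*exp(3) + 8 + 5*E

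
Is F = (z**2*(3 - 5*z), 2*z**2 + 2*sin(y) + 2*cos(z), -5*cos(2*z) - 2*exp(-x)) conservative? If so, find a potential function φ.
No, ∇×F = (-4*z + 2*sin(z), -15*z**2 + 6*z - 2*exp(-x), 0) ≠ 0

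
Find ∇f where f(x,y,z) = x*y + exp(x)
(y + exp(x), x, 0)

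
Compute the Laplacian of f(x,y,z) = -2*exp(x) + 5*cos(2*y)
-2*exp(x) - 20*cos(2*y)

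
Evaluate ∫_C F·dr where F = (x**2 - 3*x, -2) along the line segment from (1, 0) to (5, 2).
4/3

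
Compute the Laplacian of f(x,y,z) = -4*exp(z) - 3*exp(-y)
-4*exp(z) - 3*exp(-y)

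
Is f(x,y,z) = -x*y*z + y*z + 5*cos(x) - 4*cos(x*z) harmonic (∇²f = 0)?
No, ∇²f = 4*x**2*cos(x*z) + 4*z**2*cos(x*z) - 5*cos(x)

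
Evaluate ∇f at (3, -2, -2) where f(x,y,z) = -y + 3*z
(0, -1, 3)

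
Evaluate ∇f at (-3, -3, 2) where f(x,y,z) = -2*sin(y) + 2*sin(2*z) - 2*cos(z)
(0, -2*cos(3), 4*cos(4) + 2*sin(2))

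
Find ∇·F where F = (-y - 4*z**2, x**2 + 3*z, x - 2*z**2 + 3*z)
3 - 4*z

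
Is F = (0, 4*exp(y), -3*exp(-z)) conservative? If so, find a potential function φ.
Yes, F is conservative. φ = 4*exp(y) + 3*exp(-z)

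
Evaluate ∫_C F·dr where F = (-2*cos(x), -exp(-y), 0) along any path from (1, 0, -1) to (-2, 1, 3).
-1 + exp(-1) + 2*sin(1) + 2*sin(2)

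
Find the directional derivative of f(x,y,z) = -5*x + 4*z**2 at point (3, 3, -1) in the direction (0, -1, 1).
-4*sqrt(2)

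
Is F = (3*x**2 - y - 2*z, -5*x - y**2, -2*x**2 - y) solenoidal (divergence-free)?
No, ∇·F = 6*x - 2*y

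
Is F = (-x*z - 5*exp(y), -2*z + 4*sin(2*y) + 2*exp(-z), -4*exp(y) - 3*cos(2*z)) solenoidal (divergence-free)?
No, ∇·F = -z + 6*sin(2*z) + 8*cos(2*y)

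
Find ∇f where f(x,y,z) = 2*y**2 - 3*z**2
(0, 4*y, -6*z)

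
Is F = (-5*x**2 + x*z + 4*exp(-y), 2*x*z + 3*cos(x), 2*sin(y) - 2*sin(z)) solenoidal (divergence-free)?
No, ∇·F = -10*x + z - 2*cos(z)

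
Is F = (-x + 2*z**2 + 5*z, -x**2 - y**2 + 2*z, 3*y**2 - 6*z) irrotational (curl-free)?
No, ∇×F = (6*y - 2, 4*z + 5, -2*x)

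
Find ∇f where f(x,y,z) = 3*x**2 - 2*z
(6*x, 0, -2)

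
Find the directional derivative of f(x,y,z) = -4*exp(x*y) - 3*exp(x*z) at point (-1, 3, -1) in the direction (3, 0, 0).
3*(-4 + exp(4))*exp(-3)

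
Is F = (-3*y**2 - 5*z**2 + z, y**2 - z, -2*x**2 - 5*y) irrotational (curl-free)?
No, ∇×F = (-4, 4*x - 10*z + 1, 6*y)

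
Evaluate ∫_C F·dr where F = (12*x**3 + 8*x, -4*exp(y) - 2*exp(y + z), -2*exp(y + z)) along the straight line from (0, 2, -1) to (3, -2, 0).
-6*exp(-2) + 2*E + 4*exp(2) + 279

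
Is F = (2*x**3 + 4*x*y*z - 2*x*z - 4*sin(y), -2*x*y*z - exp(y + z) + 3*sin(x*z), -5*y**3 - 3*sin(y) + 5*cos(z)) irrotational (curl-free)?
No, ∇×F = (2*x*y - 3*x*cos(x*z) - 15*y**2 + exp(y + z) - 3*cos(y), 2*x*(2*y - 1), -4*x*z - 2*y*z + 3*z*cos(x*z) + 4*cos(y))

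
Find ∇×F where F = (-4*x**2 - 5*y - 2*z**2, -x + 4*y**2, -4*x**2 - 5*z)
(0, 8*x - 4*z, 4)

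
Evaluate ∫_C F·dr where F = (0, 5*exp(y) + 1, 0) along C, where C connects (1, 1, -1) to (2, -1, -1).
-10*sinh(1) - 2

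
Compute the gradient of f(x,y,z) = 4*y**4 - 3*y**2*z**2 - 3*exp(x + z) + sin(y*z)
(-3*exp(x + z), 16*y**3 - 6*y*z**2 + z*cos(y*z), -6*y**2*z + y*cos(y*z) - 3*exp(x + z))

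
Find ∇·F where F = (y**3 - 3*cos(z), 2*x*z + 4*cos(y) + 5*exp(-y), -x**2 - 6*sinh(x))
-4*sin(y) - 5*exp(-y)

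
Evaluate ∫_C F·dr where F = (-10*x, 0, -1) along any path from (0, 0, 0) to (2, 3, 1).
-21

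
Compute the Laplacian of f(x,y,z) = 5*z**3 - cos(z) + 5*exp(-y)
30*z + cos(z) + 5*exp(-y)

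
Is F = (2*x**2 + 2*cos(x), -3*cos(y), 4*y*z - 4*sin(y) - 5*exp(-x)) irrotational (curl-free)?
No, ∇×F = (4*z - 4*cos(y), -5*exp(-x), 0)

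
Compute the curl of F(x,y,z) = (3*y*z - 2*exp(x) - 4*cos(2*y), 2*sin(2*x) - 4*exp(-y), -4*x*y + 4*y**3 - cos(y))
(-4*x + 12*y**2 + sin(y), 7*y, -3*z - 8*sin(2*y) + 4*cos(2*x))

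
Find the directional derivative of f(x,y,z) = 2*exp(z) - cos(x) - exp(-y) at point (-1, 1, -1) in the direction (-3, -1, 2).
3*sqrt(14)*(1 + E*sin(1))*exp(-1)/14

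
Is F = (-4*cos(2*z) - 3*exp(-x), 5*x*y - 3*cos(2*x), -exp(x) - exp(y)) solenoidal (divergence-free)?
No, ∇·F = 5*x + 3*exp(-x)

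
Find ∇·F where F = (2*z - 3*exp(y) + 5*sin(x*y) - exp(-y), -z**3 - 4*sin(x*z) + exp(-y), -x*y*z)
-x*y + 5*y*cos(x*y) - exp(-y)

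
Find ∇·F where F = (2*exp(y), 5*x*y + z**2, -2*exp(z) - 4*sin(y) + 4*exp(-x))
5*x - 2*exp(z)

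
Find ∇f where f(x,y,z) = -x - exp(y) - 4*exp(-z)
(-1, -exp(y), 4*exp(-z))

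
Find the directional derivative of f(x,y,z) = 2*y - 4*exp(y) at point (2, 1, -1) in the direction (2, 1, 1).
sqrt(6)*(1 - 2*E)/3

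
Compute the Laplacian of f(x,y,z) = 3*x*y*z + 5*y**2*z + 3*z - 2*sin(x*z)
2*x**2*sin(x*z) + 2*z**2*sin(x*z) + 10*z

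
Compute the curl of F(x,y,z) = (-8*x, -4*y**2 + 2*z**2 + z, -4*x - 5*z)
(-4*z - 1, 4, 0)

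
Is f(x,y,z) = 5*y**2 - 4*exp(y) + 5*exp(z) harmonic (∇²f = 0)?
No, ∇²f = -4*exp(y) + 5*exp(z) + 10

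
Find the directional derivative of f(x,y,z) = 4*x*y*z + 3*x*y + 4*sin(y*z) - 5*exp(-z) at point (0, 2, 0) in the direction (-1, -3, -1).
-19*sqrt(11)/11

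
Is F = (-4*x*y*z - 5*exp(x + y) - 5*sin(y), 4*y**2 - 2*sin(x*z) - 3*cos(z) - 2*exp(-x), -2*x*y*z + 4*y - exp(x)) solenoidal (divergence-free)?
No, ∇·F = -2*x*y - 4*y*z + 8*y - 5*exp(x + y)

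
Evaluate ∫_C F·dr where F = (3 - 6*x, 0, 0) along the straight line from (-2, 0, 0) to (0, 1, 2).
18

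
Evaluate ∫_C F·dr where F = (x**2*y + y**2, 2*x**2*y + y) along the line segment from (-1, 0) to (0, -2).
23/6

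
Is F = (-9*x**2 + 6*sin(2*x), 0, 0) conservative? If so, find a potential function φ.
Yes, F is conservative. φ = -3*x**3 - 3*cos(2*x)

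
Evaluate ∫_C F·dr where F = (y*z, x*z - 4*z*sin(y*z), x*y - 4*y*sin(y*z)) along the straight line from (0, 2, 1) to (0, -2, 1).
0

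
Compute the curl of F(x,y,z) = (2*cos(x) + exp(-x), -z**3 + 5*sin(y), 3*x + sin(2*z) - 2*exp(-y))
(3*z**2 + 2*exp(-y), -3, 0)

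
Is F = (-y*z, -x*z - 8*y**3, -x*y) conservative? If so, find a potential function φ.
Yes, F is conservative. φ = y*(-x*z - 2*y**3)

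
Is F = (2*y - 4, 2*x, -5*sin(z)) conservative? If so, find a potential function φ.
Yes, F is conservative. φ = 2*x*y - 4*x + 5*cos(z)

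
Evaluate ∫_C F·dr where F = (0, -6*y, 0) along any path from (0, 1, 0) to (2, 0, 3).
3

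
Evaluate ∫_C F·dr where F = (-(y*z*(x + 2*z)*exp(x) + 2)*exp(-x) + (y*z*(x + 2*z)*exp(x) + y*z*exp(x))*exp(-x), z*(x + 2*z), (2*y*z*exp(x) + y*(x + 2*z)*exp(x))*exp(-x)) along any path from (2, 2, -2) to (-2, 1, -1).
-4 + 4*sinh(2)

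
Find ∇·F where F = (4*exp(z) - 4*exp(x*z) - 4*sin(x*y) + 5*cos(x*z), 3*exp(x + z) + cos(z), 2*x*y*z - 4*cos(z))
2*x*y - 4*y*cos(x*y) - 4*z*exp(x*z) - 5*z*sin(x*z) + 4*sin(z)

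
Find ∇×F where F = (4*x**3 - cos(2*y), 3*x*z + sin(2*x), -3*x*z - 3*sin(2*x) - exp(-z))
(-3*x, 3*z + 6*cos(2*x), 3*z - 2*sin(2*y) + 2*cos(2*x))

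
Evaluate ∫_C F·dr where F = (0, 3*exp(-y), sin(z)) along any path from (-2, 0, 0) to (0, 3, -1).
-cos(1) - 3*exp(-3) + 4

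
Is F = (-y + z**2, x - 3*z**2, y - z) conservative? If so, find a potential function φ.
No, ∇×F = (6*z + 1, 2*z, 2) ≠ 0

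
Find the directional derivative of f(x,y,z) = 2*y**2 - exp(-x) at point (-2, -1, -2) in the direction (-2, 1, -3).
sqrt(14)*(-exp(2) - 2)/7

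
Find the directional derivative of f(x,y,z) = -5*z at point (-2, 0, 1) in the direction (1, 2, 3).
-15*sqrt(14)/14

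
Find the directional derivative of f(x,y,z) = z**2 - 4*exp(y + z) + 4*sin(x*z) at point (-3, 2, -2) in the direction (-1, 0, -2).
16*sqrt(5)*(1 + 2*cos(6))/5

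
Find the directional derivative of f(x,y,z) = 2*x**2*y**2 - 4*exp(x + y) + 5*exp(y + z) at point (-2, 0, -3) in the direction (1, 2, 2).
4*(5 - 3*E)*exp(-3)/3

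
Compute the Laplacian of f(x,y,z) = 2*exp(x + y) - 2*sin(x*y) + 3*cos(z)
2*x**2*sin(x*y) + 2*y**2*sin(x*y) + 4*exp(x + y) - 3*cos(z)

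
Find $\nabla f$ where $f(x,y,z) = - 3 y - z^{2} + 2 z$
(0, -3, 2 - 2*z)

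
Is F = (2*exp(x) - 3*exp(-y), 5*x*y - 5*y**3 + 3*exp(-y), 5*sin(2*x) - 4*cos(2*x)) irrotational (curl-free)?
No, ∇×F = (0, -8*sin(2*x) - 10*cos(2*x), 5*y - 3*exp(-y))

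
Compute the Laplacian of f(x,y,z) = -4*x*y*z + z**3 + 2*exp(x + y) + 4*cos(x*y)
-4*x**2*cos(x*y) - 4*y**2*cos(x*y) + 6*z + 4*exp(x + y)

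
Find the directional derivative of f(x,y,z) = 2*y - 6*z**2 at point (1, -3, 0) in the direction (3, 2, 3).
2*sqrt(22)/11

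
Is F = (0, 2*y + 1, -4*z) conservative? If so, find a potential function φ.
Yes, F is conservative. φ = y**2 + y - 2*z**2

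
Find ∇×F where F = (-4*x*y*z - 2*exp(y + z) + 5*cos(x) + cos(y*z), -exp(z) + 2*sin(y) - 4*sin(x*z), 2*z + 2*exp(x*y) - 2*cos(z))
(2*x*exp(x*y) + 4*x*cos(x*z) + exp(z), -4*x*y - 2*y*exp(x*y) - y*sin(y*z) - 2*exp(y + z), 4*x*z + z*sin(y*z) - 4*z*cos(x*z) + 2*exp(y + z))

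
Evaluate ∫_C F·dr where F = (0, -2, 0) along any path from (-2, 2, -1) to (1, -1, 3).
6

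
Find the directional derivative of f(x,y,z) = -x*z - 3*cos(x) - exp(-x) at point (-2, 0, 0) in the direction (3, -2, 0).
3*sqrt(13)*(-3*sin(2) + exp(2))/13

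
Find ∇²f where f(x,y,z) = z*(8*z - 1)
16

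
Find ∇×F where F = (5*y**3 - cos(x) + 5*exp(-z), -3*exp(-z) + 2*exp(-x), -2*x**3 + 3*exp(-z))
(-3*exp(-z), 6*x**2 - 5*exp(-z), -15*y**2 - 2*exp(-x))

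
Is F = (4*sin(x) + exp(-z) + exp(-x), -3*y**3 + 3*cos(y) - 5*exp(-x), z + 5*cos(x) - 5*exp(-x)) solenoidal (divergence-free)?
No, ∇·F = -9*y**2 - 3*sin(y) + 4*cos(x) + 1 - exp(-x)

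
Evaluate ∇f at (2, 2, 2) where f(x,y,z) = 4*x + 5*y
(4, 5, 0)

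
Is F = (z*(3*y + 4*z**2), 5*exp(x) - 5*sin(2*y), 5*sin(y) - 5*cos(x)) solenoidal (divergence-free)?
No, ∇·F = -10*cos(2*y)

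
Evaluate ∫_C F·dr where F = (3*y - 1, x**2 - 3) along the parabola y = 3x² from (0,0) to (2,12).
10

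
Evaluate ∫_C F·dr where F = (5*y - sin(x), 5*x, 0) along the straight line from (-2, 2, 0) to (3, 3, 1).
cos(3) - cos(2) + 65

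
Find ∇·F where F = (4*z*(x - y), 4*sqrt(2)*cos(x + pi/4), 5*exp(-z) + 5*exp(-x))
4*z - 5*exp(-z)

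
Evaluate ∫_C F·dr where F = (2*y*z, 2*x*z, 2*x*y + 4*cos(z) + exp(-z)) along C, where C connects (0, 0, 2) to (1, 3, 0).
-4*sin(2) - 1 + exp(-2)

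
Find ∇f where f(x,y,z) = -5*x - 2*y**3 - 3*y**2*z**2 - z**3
(-5, 6*y*(-y - z**2), 3*z*(-2*y**2 - z))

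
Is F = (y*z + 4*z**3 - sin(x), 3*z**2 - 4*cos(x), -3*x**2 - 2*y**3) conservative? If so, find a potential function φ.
No, ∇×F = (-6*y**2 - 6*z, 6*x + y + 12*z**2, -z + 4*sin(x)) ≠ 0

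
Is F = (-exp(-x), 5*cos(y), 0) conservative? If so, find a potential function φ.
Yes, F is conservative. φ = 5*sin(y) + exp(-x)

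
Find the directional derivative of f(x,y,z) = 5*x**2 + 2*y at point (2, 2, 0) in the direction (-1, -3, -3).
-26*sqrt(19)/19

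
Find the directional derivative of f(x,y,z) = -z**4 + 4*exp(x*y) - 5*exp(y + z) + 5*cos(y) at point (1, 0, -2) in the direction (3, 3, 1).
4*sqrt(19)*(-5 + 11*exp(2))*exp(-2)/19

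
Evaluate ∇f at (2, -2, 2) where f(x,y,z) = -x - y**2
(-1, 4, 0)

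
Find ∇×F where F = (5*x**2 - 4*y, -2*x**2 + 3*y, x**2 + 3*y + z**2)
(3, -2*x, 4 - 4*x)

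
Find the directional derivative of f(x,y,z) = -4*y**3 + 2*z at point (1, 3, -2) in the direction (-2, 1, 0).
-108*sqrt(5)/5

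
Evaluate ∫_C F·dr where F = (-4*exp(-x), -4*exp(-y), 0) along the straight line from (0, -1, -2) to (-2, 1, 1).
-4*E - 4 + 4*exp(-1) + 4*exp(2)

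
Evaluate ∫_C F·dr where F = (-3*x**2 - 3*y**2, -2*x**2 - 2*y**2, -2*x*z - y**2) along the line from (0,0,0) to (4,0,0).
-64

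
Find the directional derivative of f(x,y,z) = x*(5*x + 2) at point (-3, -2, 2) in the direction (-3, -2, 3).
42*sqrt(22)/11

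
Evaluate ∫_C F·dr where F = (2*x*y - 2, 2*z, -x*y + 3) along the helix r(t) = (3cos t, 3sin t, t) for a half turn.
3*pi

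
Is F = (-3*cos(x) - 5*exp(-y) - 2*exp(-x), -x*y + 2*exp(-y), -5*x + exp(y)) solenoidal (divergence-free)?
No, ∇·F = -x + 3*sin(x) - 2*exp(-y) + 2*exp(-x)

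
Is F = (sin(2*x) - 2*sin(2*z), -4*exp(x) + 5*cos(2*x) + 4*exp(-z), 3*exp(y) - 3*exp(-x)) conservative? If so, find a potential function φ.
No, ∇×F = (3*exp(y) + 4*exp(-z), -4*cos(2*z) - 3*exp(-x), -4*exp(x) - 10*sin(2*x)) ≠ 0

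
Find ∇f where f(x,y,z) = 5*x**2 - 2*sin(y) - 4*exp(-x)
(10*x + 4*exp(-x), -2*cos(y), 0)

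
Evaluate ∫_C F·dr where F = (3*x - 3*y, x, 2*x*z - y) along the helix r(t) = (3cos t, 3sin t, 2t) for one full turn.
36*pi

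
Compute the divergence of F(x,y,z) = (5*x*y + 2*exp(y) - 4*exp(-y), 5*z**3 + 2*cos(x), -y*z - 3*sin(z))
4*y - 3*cos(z)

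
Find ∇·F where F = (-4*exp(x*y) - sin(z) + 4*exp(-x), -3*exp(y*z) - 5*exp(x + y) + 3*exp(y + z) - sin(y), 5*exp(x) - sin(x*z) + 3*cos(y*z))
((-x*cos(x*z) - 4*y*exp(x*y) - 3*y*sin(y*z) - 3*z*exp(y*z) - 5*exp(x + y) + 3*exp(y + z) - cos(y))*exp(x) - 4)*exp(-x)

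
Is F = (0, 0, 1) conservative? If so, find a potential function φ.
Yes, F is conservative. φ = z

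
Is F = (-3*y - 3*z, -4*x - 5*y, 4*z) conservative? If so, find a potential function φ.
No, ∇×F = (0, -3, -1) ≠ 0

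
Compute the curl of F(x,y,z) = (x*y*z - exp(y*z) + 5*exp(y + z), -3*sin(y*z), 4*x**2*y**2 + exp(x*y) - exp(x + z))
(8*x**2*y + x*exp(x*y) + 3*y*cos(y*z), -8*x*y**2 + x*y - y*exp(x*y) - y*exp(y*z) + exp(x + z) + 5*exp(y + z), -x*z + z*exp(y*z) - 5*exp(y + z))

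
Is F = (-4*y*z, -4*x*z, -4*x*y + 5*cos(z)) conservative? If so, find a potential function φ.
Yes, F is conservative. φ = -4*x*y*z + 5*sin(z)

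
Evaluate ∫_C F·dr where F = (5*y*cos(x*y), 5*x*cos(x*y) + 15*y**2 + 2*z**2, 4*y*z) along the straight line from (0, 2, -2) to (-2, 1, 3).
-33 - 5*sin(2)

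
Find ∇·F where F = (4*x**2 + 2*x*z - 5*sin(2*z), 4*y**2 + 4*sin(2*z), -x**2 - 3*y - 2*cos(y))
8*x + 8*y + 2*z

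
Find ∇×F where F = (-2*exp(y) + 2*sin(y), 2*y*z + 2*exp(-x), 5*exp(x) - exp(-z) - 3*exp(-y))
(-2*y + 3*exp(-y), -5*exp(x), 2*exp(y) - 2*cos(y) - 2*exp(-x))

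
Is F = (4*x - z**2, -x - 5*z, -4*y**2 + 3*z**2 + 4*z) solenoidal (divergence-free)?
No, ∇·F = 6*z + 8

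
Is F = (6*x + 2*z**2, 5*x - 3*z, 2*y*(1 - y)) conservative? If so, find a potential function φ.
No, ∇×F = (5 - 4*y, 4*z, 5) ≠ 0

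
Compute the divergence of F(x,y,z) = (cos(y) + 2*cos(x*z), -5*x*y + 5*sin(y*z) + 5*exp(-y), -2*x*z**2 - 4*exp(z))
-4*x*z - 5*x - 2*z*sin(x*z) + 5*z*cos(y*z) - 4*exp(z) - 5*exp(-y)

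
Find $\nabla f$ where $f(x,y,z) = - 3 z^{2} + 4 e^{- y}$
(0, -4*exp(-y), -6*z)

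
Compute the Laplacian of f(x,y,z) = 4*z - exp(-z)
-exp(-z)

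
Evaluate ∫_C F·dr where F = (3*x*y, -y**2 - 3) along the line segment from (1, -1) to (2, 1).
-37/6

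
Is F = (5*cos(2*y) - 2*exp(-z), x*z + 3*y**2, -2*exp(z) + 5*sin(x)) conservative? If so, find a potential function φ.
No, ∇×F = (-x, -5*cos(x) + 2*exp(-z), z + 10*sin(2*y)) ≠ 0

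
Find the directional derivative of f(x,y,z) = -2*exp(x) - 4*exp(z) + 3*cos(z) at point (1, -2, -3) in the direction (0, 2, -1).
sqrt(5)*(-3*exp(3)*sin(3) + 4)*exp(-3)/5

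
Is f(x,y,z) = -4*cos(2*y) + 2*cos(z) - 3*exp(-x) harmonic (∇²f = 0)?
No, ∇²f = 16*cos(2*y) - 2*cos(z) - 3*exp(-x)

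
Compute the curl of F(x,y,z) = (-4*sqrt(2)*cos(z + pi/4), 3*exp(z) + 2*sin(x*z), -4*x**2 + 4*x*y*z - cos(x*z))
(4*x*z - 2*x*cos(x*z) - 3*exp(z), 8*x - 4*y*z - z*sin(x*z) + 4*sqrt(2)*sin(z + pi/4), 2*z*cos(x*z))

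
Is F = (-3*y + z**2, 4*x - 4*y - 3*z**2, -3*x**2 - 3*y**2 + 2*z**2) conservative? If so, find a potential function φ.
No, ∇×F = (-6*y + 6*z, 6*x + 2*z, 7) ≠ 0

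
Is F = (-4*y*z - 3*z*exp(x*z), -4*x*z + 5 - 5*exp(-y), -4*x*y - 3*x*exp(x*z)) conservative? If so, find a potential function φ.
Yes, F is conservative. φ = -4*x*y*z + 5*y - 3*exp(x*z) + 5*exp(-y)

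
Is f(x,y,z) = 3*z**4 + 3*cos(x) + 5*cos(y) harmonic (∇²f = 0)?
No, ∇²f = 36*z**2 - 3*cos(x) - 5*cos(y)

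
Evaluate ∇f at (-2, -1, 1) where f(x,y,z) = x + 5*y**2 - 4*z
(1, -10, -4)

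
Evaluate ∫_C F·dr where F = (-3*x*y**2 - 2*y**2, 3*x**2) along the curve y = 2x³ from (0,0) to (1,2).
67/70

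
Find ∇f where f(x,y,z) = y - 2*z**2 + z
(0, 1, 1 - 4*z)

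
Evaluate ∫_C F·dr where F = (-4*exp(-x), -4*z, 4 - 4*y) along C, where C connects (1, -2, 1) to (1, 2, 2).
-20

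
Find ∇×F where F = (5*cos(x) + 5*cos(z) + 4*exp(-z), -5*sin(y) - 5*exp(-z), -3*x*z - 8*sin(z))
(-5*exp(-z), 3*z - 5*sin(z) - 4*exp(-z), 0)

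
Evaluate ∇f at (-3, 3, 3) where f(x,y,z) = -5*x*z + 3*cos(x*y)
(-15 + 9*sin(9), -9*sin(9), 15)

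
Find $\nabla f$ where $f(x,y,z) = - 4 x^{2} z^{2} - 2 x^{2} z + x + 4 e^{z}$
(-8*x*z**2 - 4*x*z + 1, 0, -8*x**2*z - 2*x**2 + 4*exp(z))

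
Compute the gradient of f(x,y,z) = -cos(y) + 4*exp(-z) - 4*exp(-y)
(0, sin(y) + 4*exp(-y), -4*exp(-z))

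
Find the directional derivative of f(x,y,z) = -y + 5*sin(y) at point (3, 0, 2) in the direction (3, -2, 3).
-4*sqrt(22)/11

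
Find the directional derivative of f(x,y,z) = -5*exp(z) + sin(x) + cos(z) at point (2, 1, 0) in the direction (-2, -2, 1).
-5/3 - 2*cos(2)/3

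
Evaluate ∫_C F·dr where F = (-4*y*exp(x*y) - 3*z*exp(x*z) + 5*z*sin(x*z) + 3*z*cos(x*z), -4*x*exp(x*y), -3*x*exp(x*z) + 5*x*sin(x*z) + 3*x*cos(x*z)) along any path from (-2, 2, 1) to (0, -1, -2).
-12 + 5*cos(2) + 4*exp(-4) + 3*exp(-2) + 3*sin(2)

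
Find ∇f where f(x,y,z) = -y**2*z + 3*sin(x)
(3*cos(x), -2*y*z, -y**2)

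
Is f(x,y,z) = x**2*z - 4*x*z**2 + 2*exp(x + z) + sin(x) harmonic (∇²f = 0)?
No, ∇²f = -8*x + 2*z + 4*exp(x + z) - sin(x)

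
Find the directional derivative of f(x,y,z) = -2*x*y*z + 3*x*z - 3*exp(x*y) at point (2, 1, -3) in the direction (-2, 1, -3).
6*sqrt(14)/7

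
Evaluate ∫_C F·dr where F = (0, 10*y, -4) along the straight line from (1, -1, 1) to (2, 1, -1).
8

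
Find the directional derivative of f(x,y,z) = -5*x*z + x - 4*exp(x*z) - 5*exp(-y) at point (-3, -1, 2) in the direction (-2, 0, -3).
sqrt(13)*(-27*exp(6) - 20)*exp(-6)/13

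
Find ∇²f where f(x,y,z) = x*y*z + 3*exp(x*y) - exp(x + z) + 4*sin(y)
3*x**2*exp(x*y) + 3*y**2*exp(x*y) - 2*exp(x + z) - 4*sin(y)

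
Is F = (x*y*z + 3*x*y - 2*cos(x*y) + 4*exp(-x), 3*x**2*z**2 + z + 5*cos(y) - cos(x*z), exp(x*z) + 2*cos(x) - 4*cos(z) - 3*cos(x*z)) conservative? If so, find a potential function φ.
No, ∇×F = (-6*x**2*z - x*sin(x*z) - 1, x*y - z*exp(x*z) - 3*z*sin(x*z) + 2*sin(x), 6*x*z**2 - x*z - 2*x*sin(x*y) - 3*x + z*sin(x*z)) ≠ 0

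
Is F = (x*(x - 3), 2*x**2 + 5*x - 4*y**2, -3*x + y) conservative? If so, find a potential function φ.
No, ∇×F = (1, 3, 4*x + 5) ≠ 0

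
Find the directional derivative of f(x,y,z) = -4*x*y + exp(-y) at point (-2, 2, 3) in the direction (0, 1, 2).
sqrt(5)*(-1 + 8*exp(2))*exp(-2)/5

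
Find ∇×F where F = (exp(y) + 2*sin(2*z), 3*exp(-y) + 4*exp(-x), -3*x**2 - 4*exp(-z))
(0, 6*x + 4*cos(2*z), -exp(y) - 4*exp(-x))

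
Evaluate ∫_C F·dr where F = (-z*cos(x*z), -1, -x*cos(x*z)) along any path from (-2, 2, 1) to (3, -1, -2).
-sin(2) + sin(6) + 3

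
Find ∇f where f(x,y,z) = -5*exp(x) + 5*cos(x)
(-5*exp(x) - 5*sin(x), 0, 0)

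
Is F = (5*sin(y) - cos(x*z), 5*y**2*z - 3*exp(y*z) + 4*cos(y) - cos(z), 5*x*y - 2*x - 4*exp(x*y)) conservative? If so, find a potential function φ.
No, ∇×F = (-4*x*exp(x*y) + 5*x - 5*y**2 + 3*y*exp(y*z) - sin(z), x*sin(x*z) + 4*y*exp(x*y) - 5*y + 2, -5*cos(y)) ≠ 0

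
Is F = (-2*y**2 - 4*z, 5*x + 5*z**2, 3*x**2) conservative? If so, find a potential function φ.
No, ∇×F = (-10*z, -6*x - 4, 4*y + 5) ≠ 0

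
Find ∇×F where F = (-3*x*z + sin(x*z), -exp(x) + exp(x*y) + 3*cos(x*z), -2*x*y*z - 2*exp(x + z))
(x*(-2*z + 3*sin(x*z)), x*cos(x*z) - 3*x + 2*y*z + 2*exp(x + z), y*exp(x*y) - 3*z*sin(x*z) - exp(x))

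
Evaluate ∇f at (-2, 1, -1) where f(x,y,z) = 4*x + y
(4, 1, 0)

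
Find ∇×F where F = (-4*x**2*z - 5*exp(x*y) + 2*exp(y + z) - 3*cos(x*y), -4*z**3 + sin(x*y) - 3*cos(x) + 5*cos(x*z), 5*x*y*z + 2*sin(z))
(5*x*z + 5*x*sin(x*z) + 12*z**2, -4*x**2 - 5*y*z + 2*exp(y + z), 5*x*exp(x*y) - 3*x*sin(x*y) + y*cos(x*y) - 5*z*sin(x*z) - 2*exp(y + z) + 3*sin(x))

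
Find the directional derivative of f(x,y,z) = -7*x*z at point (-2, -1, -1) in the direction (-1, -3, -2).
-5*sqrt(14)/2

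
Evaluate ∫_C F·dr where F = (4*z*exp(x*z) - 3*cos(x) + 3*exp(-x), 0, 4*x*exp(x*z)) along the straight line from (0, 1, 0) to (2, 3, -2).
-3*sin(2) - 1 - 3*exp(-2) + 4*exp(-4)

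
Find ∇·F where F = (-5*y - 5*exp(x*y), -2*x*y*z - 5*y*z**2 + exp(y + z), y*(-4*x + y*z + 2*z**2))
-2*x*z + y*(y + 4*z) - 5*y*exp(x*y) - 5*z**2 + exp(y + z)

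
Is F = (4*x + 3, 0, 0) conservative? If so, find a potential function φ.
Yes, F is conservative. φ = x*(2*x + 3)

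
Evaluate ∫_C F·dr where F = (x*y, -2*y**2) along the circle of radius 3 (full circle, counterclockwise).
0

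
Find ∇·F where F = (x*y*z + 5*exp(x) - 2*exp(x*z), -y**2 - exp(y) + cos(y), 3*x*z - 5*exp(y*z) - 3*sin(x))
3*x + y*z - 5*y*exp(y*z) - 2*y - 2*z*exp(x*z) + 5*exp(x) - exp(y) - sin(y)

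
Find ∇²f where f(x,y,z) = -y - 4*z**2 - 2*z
-8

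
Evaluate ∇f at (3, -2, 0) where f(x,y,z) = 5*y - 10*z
(0, 5, -10)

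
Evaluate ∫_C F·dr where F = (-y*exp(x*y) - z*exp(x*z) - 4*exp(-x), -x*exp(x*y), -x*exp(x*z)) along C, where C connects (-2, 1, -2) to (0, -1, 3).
-4*exp(2) + exp(-2) + 2 + exp(4)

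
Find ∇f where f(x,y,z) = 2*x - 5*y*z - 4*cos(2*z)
(2, -5*z, -5*y + 8*sin(2*z))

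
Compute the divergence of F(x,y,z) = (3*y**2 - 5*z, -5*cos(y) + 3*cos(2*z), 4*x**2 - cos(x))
5*sin(y)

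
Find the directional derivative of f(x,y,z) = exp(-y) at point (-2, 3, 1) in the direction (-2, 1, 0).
-sqrt(5)*exp(-3)/5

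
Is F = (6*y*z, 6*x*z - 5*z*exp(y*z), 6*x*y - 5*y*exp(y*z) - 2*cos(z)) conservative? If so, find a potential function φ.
Yes, F is conservative. φ = 6*x*y*z - 5*exp(y*z) - 2*sin(z)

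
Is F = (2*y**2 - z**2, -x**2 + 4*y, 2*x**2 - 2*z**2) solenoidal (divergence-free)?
No, ∇·F = 4 - 4*z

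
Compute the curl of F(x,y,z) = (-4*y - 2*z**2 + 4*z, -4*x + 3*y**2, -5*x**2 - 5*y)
(-5, 10*x - 4*z + 4, 0)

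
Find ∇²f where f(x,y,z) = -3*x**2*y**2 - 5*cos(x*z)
5*x**2*cos(x*z) - 6*x**2 - 6*y**2 + 5*z**2*cos(x*z)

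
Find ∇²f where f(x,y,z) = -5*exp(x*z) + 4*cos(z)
-5*x**2*exp(x*z) - 5*z**2*exp(x*z) - 4*cos(z)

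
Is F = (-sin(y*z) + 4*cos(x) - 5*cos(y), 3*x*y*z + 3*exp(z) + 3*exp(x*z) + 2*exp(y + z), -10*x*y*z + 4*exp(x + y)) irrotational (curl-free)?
No, ∇×F = (-3*x*y - 10*x*z - 3*x*exp(x*z) - 3*exp(z) + 4*exp(x + y) - 2*exp(y + z), 10*y*z - y*cos(y*z) - 4*exp(x + y), 3*y*z + 3*z*exp(x*z) + z*cos(y*z) - 5*sin(y))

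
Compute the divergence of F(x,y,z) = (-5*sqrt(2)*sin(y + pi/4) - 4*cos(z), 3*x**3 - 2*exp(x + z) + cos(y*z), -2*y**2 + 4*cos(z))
-z*sin(y*z) - 4*sin(z)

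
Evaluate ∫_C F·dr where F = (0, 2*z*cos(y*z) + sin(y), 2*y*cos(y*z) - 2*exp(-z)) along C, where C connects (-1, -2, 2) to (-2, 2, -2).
4*sinh(2)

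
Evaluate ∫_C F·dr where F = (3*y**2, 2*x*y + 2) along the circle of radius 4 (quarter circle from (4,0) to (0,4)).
-232/3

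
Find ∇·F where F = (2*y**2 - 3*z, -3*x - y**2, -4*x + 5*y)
-2*y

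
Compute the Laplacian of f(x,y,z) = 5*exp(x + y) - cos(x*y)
x**2*cos(x*y) + y**2*cos(x*y) + 10*exp(x + y)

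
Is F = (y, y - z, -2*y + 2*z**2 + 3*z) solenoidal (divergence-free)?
No, ∇·F = 4*z + 4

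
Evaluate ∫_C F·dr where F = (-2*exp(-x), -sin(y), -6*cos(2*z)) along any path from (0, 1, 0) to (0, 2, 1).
-3*sin(2) - cos(1) + cos(2)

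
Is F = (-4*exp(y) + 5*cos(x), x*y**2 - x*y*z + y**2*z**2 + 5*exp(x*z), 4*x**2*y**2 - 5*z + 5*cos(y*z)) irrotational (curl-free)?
No, ∇×F = (8*x**2*y + x*y - 5*x*exp(x*z) - 2*y**2*z - 5*z*sin(y*z), -8*x*y**2, y**2 - y*z + 5*z*exp(x*z) + 4*exp(y))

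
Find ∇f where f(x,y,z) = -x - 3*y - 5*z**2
(-1, -3, -10*z)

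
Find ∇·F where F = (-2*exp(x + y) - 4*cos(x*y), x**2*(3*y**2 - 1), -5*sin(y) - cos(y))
6*x**2*y + 4*y*sin(x*y) - 2*exp(x + y)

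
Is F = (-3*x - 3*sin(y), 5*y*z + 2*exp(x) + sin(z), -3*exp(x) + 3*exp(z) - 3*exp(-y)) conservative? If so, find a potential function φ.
No, ∇×F = (-5*y - cos(z) + 3*exp(-y), 3*exp(x), 2*exp(x) + 3*cos(y)) ≠ 0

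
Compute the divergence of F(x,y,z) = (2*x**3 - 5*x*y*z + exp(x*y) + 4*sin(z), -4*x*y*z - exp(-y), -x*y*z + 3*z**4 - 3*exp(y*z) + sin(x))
6*x**2 - x*y - 4*x*z - 5*y*z + y*exp(x*y) - 3*y*exp(y*z) + 12*z**3 + exp(-y)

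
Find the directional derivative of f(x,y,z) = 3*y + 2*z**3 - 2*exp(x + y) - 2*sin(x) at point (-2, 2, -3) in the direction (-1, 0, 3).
sqrt(10)*(cos(2) + 82)/5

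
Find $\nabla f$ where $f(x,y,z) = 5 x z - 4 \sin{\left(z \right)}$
(5*z, 0, 5*x - 4*cos(z))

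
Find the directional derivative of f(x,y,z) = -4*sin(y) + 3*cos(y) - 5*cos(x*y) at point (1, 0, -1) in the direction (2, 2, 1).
-8/3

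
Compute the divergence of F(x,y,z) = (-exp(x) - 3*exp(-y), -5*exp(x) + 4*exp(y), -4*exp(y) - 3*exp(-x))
-exp(x) + 4*exp(y)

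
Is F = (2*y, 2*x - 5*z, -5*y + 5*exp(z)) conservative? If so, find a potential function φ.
Yes, F is conservative. φ = 2*x*y - 5*y*z + 5*exp(z)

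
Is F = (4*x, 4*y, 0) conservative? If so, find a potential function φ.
Yes, F is conservative. φ = 2*x**2 + 2*y**2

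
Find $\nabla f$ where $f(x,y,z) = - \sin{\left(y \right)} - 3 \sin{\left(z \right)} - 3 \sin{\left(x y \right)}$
(-3*y*cos(x*y), -3*x*cos(x*y) - cos(y), -3*cos(z))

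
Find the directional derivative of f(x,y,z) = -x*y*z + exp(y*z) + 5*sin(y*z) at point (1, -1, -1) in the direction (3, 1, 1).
-sqrt(11)*(1 + 10*cos(1) + 2*E)/11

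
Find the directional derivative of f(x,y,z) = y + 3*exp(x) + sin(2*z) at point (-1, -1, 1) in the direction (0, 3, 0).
1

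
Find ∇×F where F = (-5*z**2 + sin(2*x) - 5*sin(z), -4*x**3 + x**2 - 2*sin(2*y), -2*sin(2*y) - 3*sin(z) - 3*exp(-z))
(-4*cos(2*y), -10*z - 5*cos(z), 2*x*(1 - 6*x))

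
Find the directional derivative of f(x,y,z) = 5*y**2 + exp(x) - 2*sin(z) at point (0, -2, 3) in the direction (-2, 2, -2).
sqrt(3)*(-21 + 2*cos(3))/3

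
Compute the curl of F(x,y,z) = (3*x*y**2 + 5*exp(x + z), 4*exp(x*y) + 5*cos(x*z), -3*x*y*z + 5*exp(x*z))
(x*(-3*z + 5*sin(x*z)), 3*y*z - 5*z*exp(x*z) + 5*exp(x + z), -6*x*y + 4*y*exp(x*y) - 5*z*sin(x*z))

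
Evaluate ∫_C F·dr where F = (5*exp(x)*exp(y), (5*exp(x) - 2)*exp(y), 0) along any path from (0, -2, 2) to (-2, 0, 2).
-2 + 2*exp(-2)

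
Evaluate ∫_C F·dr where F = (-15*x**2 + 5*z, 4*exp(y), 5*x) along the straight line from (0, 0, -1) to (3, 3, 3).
-94 + 4*exp(3)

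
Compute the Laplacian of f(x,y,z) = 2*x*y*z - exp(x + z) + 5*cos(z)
-2*exp(x + z) - 5*cos(z)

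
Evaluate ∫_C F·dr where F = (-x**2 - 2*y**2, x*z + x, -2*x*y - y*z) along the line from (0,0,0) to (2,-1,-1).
-16/3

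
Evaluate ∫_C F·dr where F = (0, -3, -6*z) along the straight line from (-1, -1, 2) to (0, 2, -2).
-9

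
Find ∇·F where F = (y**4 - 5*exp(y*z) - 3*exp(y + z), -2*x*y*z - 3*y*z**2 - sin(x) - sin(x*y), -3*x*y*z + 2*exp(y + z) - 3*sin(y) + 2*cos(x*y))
-3*x*y - 2*x*z - x*cos(x*y) - 3*z**2 + 2*exp(y + z)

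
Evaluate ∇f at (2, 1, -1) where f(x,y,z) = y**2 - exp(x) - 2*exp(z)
(-exp(2), 2, -2*exp(-1))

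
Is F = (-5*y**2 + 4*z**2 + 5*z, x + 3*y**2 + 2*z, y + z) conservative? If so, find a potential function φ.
No, ∇×F = (-1, 8*z + 5, 10*y + 1) ≠ 0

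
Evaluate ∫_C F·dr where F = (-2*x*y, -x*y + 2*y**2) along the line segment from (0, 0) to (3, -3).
-9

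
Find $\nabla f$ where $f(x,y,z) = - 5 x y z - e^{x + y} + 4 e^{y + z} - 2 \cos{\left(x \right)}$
(-5*y*z - exp(x + y) + 2*sin(x), -5*x*z - exp(x + y) + 4*exp(y + z), -5*x*y + 4*exp(y + z))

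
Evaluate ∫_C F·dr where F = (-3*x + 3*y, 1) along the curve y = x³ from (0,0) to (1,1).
1/4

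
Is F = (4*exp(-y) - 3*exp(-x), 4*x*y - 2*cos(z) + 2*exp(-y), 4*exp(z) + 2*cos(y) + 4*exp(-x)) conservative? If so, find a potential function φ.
No, ∇×F = (-2*sin(y) - 2*sin(z), 4*exp(-x), 4*y + 4*exp(-y)) ≠ 0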